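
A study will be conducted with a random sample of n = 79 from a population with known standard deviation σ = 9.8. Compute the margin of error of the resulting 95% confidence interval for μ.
Margin of error = 2.16

Margin of error = z* · σ/√n
= 1.960 · 9.8/√79
= 1.960 · 9.8/8.8882
= 2.16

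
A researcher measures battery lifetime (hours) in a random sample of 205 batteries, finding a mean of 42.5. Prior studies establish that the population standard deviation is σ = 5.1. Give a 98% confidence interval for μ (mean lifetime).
(41.67, 43.33)

z-interval (σ known):
z* = 2.326 for 98% confidence

Margin of error = z* · σ/√n = 2.326 · 5.1/√205 = 0.83

CI: (42.5 - 0.83, 42.5 + 0.83) = (41.67, 43.33)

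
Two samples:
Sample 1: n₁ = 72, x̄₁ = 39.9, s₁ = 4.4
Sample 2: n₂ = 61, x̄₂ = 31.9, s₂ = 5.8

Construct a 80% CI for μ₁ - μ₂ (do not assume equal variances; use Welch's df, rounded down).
(6.83, 9.17)

Difference: x̄₁ - x̄₂ = 8.00
SE = √(s₁²/n₁ + s₂²/n₂) = √(4.4²/72 + 5.8²/61) = 0.9057
df = 110.56 → 110 (Welch–Satterthwaite, rounded down)
t* = 1.289

CI: 8.00 ± 1.289 · 0.9057 = 8.00 ± 1.17 = (6.83, 9.17)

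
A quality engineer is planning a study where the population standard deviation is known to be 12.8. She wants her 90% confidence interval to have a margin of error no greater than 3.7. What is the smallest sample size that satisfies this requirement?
n ≥ 33

For margin E ≤ 3.7:
n ≥ (z* · σ / E)²
n ≥ (1.645 · 12.8 / 3.7)²
n ≥ 32.39

Minimum n = 33 (rounding up)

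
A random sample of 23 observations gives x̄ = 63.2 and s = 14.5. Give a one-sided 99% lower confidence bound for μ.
μ ≥ 55.62

Lower bound (one-sided):
t* = 2.508 (one-sided for 99%)
Lower bound = x̄ - t* · s/√n = 63.2 - 2.508 · 14.5/√23 = 55.62

We are 99% confident that μ ≥ 55.62.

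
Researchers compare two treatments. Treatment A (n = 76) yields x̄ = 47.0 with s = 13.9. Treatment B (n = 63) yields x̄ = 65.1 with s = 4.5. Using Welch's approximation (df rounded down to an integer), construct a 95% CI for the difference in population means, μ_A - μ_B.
(-21.46, -14.74)

Difference: x̄₁ - x̄₂ = -18.10
SE = √(s₁²/n₁ + s₂²/n₂) = √(13.9²/76 + 4.5²/63) = 1.6922
df = 93.36 → 93 (Welch–Satterthwaite, rounded down)
t* = 1.986

CI: -18.10 ± 1.986 · 1.6922 = -18.10 ± 3.36 = (-21.46, -14.74)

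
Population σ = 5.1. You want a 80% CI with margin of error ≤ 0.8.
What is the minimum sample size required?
n ≥ 67

For margin E ≤ 0.8:
n ≥ (z* · σ / E)²
n ≥ (1.282 · 5.1 / 0.8)²
n ≥ 66.79

Minimum n = 67 (rounding up)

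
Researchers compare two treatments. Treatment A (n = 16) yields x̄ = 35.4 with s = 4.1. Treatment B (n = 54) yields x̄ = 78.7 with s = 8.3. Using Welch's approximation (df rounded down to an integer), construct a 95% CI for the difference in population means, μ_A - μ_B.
(-46.36, -40.24)

Difference: x̄₁ - x̄₂ = -43.30
SE = √(s₁²/n₁ + s₂²/n₂) = √(4.1²/16 + 8.3²/54) = 1.5252
df = 51.89 → 51 (Welch–Satterthwaite, rounded down)
t* = 2.008

CI: -43.30 ± 2.008 · 1.5252 = -43.30 ± 3.06 = (-46.36, -40.24)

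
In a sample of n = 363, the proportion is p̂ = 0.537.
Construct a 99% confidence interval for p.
(0.470, 0.604)

Proportion CI:
SE = √(p̂(1-p̂)/n) = √(0.537 · 0.463 / 363) = 0.02617

z* = 2.576
Margin = z* · SE = 2.576 · 0.02617 = 0.0674

CI: 0.537 ± 0.0674 = (0.470, 0.604)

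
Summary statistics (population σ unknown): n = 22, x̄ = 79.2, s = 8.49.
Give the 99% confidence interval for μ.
(74.08, 84.32)

t-interval (σ unknown):
df = n - 1 = 21
t* = 2.831 for 99% confidence

Margin of error = t* · s/√n = 2.831 · 8.49/√22 = 5.12

CI: (74.08, 84.32)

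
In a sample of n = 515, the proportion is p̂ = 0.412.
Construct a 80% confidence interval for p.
(0.384, 0.440)

Proportion CI:
SE = √(p̂(1-p̂)/n) = √(0.412 · 0.588 / 515) = 0.02169

z* = 1.282
Margin = z* · SE = 1.282 · 0.02169 = 0.0278

CI: 0.412 ± 0.0278 = (0.384, 0.440)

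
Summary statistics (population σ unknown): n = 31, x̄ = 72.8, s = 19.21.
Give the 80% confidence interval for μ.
(68.28, 77.32)

t-interval (σ unknown):
df = n - 1 = 30
t* = 1.310 for 80% confidence

Margin of error = t* · s/√n = 1.310 · 19.21/√31 = 4.52

CI: (68.28, 77.32)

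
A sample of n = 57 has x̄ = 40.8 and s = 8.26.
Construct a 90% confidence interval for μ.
(38.97, 42.63)

t-interval (σ unknown):
df = n - 1 = 56
t* = 1.673 for 90% confidence

Margin of error = t* · s/√n = 1.673 · 8.26/√57 = 1.83

CI: (38.97, 42.63)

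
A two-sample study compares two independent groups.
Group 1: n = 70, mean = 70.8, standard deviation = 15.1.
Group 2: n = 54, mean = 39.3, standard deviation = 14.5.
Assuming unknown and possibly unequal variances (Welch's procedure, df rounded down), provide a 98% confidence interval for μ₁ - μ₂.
(25.19, 37.81)

Difference: x̄₁ - x̄₂ = 31.50
SE = √(s₁²/n₁ + s₂²/n₂) = √(15.1²/70 + 14.5²/54) = 2.6741
df = 116.27 → 116 (Welch–Satterthwaite, rounded down)
t* = 2.359

CI: 31.50 ± 2.359 · 2.6741 = 31.50 ± 6.31 = (25.19, 37.81)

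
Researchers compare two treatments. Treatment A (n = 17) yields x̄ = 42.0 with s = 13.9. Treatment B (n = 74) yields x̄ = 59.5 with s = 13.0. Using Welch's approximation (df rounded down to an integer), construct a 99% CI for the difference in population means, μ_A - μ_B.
(-27.91, -7.09)

Difference: x̄₁ - x̄₂ = -17.50
SE = √(s₁²/n₁ + s₂²/n₂) = √(13.9²/17 + 13.0²/74) = 3.6945
df = 22.87 → 22 (Welch–Satterthwaite, rounded down)
t* = 2.819

CI: -17.50 ± 2.819 · 3.6945 = -17.50 ± 10.41 = (-27.91, -7.09)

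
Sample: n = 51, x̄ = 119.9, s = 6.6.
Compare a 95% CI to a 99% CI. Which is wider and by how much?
99% CI is wider by 1.24

df = 50
95% CI: t* = 2.009, (118.04, 121.76), width = 2 · t* · s/√n = 3.71
99% CI: t* = 2.678, (117.43, 122.37), width = 2 · t* · s/√n = 4.95

The 99% CI is wider by 4.95 - 3.71 = 1.24.
Higher confidence requires a wider interval.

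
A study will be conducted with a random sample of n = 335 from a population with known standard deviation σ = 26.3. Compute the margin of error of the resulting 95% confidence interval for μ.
Margin of error = 2.82

Margin of error = z* · σ/√n
= 1.960 · 26.3/√335
= 1.960 · 26.3/18.3030
= 2.82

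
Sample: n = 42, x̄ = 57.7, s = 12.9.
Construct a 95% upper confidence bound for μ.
μ ≤ 61.05

Upper bound (one-sided):
t* = 1.683 (one-sided for 95%)
Upper bound = x̄ + t* · s/√n = 57.7 + 1.683 · 12.9/√42 = 61.05

We are 95% confident that μ ≤ 61.05.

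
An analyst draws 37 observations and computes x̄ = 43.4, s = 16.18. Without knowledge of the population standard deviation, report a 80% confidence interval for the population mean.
(39.93, 46.87)

t-interval (σ unknown):
df = n - 1 = 36
t* = 1.306 for 80% confidence

Margin of error = t* · s/√n = 1.306 · 16.18/√37 = 3.47

CI: (39.93, 46.87)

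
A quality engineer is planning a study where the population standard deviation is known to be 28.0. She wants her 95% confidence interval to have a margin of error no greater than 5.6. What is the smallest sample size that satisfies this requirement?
n ≥ 97

For margin E ≤ 5.6:
n ≥ (z* · σ / E)²
n ≥ (1.960 · 28.0 / 5.6)²
n ≥ 96.04

Minimum n = 97 (rounding up)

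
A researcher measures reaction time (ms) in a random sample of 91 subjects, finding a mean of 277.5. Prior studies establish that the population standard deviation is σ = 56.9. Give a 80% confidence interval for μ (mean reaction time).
(269.85, 285.15)

z-interval (σ known):
z* = 1.282 for 80% confidence

Margin of error = z* · σ/√n = 1.282 · 56.9/√91 = 7.65

CI: (277.5 - 7.65, 277.5 + 7.65) = (269.85, 285.15)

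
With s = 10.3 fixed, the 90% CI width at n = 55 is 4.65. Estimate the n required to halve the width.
n ≈ 220

CI width ∝ 1/√n
To reduce width by factor 2, need √n to grow by 2 → need 2² = 4 times as many samples.

Current: n = 55, width = 4.65
New: n = 220, width ≈ 2.29

Width reduced by factor of 4.65/2.29 = 2.03.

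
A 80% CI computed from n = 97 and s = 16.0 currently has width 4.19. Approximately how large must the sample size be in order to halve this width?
n ≈ 388

CI width ∝ 1/√n
To reduce width by factor 2, need √n to grow by 2 → need 2² = 4 times as many samples.

Current: n = 97, width = 4.19
New: n = 388, width ≈ 2.09

Width reduced by factor of 4.19/2.09 = 2.00.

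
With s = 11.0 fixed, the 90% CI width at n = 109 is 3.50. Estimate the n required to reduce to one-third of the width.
n ≈ 981

CI width ∝ 1/√n
To reduce width by factor 3, need √n to grow by 3 → need 3² = 9 times as many samples.

Current: n = 109, width = 3.50
New: n = 981, width ≈ 1.16

Width reduced by factor of 3.50/1.16 = 3.02.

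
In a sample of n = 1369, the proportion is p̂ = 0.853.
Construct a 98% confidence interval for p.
(0.831, 0.875)

Proportion CI:
SE = √(p̂(1-p̂)/n) = √(0.853 · 0.147 / 1369) = 0.00957

z* = 2.326
Margin = z* · SE = 2.326 · 0.00957 = 0.0223

CI: 0.853 ± 0.0223 = (0.831, 0.875)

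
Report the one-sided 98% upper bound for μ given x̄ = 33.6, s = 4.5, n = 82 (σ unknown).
μ ≤ 34.64

Upper bound (one-sided):
t* = 2.087 (one-sided for 98%)
Upper bound = x̄ + t* · s/√n = 33.6 + 2.087 · 4.5/√82 = 34.64

We are 98% confident that μ ≤ 34.64.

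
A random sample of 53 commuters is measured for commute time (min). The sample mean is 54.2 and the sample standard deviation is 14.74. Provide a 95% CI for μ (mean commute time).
(50.14, 58.26)

t-interval (σ unknown):
df = n - 1 = 52
t* = 2.007 for 95% confidence

Margin of error = t* · s/√n = 2.007 · 14.74/√53 = 4.06

CI: (50.14, 58.26)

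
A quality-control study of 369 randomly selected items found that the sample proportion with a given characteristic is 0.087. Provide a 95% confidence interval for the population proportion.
(0.058, 0.116)

Proportion CI:
SE = √(p̂(1-p̂)/n) = √(0.087 · 0.913 / 369) = 0.01467

z* = 1.960
Margin = z* · SE = 1.960 · 0.01467 = 0.0288

CI: 0.087 ± 0.0288 = (0.058, 0.116)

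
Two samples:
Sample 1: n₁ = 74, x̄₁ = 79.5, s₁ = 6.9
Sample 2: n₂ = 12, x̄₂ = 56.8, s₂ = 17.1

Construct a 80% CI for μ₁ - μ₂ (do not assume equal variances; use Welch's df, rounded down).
(15.88, 29.52)

Difference: x̄₁ - x̄₂ = 22.70
SE = √(s₁²/n₁ + s₂²/n₂) = √(6.9²/74 + 17.1²/12) = 5.0011
df = 11.59 → 11 (Welch–Satterthwaite, rounded down)
t* = 1.363

CI: 22.70 ± 1.363 · 5.0011 = 22.70 ± 6.82 = (15.88, 29.52)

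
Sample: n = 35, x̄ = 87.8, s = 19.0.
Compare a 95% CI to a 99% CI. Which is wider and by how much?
99% CI is wider by 4.47

df = 34
95% CI: t* = 2.032, (81.27, 94.33), width = 2 · t* · s/√n = 13.05
99% CI: t* = 2.728, (79.04, 96.56), width = 2 · t* · s/√n = 17.52

The 99% CI is wider by 17.52 - 13.05 = 4.47.
Higher confidence requires a wider interval.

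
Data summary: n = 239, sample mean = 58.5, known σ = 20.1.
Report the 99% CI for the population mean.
(55.15, 61.85)

z-interval (σ known):
z* = 2.576 for 99% confidence

Margin of error = z* · σ/√n = 2.576 · 20.1/√239 = 3.35

CI: (58.5 - 3.35, 58.5 + 3.35) = (55.15, 61.85)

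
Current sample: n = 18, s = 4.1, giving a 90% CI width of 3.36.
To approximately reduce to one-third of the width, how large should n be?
n ≈ 162

CI width ∝ 1/√n
To reduce width by factor 3, need √n to grow by 3 → need 3² = 9 times as many samples.

Current: n = 18, width = 3.36
New: n = 162, width ≈ 1.07

Width reduced by factor of 3.36/1.07 = 3.14.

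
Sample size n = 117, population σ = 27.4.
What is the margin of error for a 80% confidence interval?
Margin of error = 3.25

Margin of error = z* · σ/√n
= 1.282 · 27.4/√117
= 1.282 · 27.4/10.8167
= 3.25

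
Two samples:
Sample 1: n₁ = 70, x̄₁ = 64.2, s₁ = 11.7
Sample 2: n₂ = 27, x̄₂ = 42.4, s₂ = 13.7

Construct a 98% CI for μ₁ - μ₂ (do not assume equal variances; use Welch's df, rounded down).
(14.57, 29.03)

Difference: x̄₁ - x̄₂ = 21.80
SE = √(s₁²/n₁ + s₂²/n₂) = √(11.7²/70 + 13.7²/27) = 2.9845
df = 41.45 → 41 (Welch–Satterthwaite, rounded down)
t* = 2.421

CI: 21.80 ± 2.421 · 2.9845 = 21.80 ± 7.23 = (14.57, 29.03)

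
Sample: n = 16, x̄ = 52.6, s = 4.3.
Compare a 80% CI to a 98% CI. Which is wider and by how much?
98% CI is wider by 2.71

df = 15
80% CI: t* = 1.341, (51.16, 54.04), width = 2 · t* · s/√n = 2.88
98% CI: t* = 2.602, (49.80, 55.40), width = 2 · t* · s/√n = 5.59

The 98% CI is wider by 5.59 - 2.88 = 2.71.
Higher confidence requires a wider interval.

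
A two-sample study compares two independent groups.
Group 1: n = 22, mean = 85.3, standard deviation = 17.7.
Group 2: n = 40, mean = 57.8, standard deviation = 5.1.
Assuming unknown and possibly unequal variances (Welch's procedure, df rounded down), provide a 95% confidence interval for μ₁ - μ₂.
(19.50, 35.50)

Difference: x̄₁ - x̄₂ = 27.50
SE = √(s₁²/n₁ + s₂²/n₂) = √(17.7²/22 + 5.1²/40) = 3.8588
df = 22.94 → 22 (Welch–Satterthwaite, rounded down)
t* = 2.074

CI: 27.50 ± 2.074 · 3.8588 = 27.50 ± 8.00 = (19.50, 35.50)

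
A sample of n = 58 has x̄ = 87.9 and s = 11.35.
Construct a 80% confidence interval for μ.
(85.97, 89.83)

t-interval (σ unknown):
df = n - 1 = 57
t* = 1.297 for 80% confidence

Margin of error = t* · s/√n = 1.297 · 11.35/√58 = 1.93

CI: (85.97, 89.83)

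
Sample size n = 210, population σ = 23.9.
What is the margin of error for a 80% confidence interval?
Margin of error = 2.11

Margin of error = z* · σ/√n
= 1.282 · 23.9/√210
= 1.282 · 23.9/14.4914
= 2.11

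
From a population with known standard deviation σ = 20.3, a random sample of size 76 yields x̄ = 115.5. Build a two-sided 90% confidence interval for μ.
(111.67, 119.33)

z-interval (σ known):
z* = 1.645 for 90% confidence

Margin of error = z* · σ/√n = 1.645 · 20.3/√76 = 3.83

CI: (115.5 - 3.83, 115.5 + 3.83) = (111.67, 119.33)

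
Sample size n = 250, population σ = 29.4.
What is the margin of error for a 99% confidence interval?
Margin of error = 4.79

Margin of error = z* · σ/√n
= 2.576 · 29.4/√250
= 2.576 · 29.4/15.8114
= 4.79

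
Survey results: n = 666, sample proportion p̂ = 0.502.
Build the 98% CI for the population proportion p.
(0.457, 0.547)

Proportion CI:
SE = √(p̂(1-p̂)/n) = √(0.502 · 0.498 / 666) = 0.01937

z* = 2.326
Margin = z* · SE = 2.326 · 0.01937 = 0.0451

CI: 0.502 ± 0.0451 = (0.457, 0.547)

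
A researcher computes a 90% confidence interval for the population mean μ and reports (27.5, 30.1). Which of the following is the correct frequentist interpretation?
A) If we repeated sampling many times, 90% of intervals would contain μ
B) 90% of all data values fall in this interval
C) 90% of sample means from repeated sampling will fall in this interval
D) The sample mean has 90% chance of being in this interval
A

A) Correct — this is the frequentist long-run coverage interpretation.
B) Wrong — a CI is about the parameter μ, not individual data values.
C) Wrong — coverage applies to intervals containing μ, not to future x̄ values.
D) Wrong — x̄ is observed and sits in the interval by construction.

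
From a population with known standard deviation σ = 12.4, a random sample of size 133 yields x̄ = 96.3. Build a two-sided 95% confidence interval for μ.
(94.19, 98.41)

z-interval (σ known):
z* = 1.960 for 95% confidence

Margin of error = z* · σ/√n = 1.960 · 12.4/√133 = 2.11

CI: (96.3 - 2.11, 96.3 + 2.11) = (94.19, 98.41)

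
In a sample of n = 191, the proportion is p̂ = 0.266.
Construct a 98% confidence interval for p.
(0.192, 0.340)

Proportion CI:
SE = √(p̂(1-p̂)/n) = √(0.266 · 0.734 / 191) = 0.03197

z* = 2.326
Margin = z* · SE = 2.326 · 0.03197 = 0.0744

CI: 0.266 ± 0.0744 = (0.192, 0.340)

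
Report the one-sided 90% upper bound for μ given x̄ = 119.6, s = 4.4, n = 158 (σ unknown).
μ ≤ 120.05

Upper bound (one-sided):
t* = 1.287 (one-sided for 90%)
Upper bound = x̄ + t* · s/√n = 119.6 + 1.287 · 4.4/√158 = 120.05

We are 90% confident that μ ≤ 120.05.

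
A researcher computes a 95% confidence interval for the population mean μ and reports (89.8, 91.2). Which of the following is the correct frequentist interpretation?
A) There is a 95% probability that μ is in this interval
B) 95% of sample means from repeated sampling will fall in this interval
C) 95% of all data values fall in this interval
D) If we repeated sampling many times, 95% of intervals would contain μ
D

A) Wrong — μ is fixed; the randomness lives in the interval, not in μ.
B) Wrong — coverage applies to intervals containing μ, not to future x̄ values.
C) Wrong — a CI is about the parameter μ, not individual data values.
D) Correct — this is the frequentist long-run coverage interpretation.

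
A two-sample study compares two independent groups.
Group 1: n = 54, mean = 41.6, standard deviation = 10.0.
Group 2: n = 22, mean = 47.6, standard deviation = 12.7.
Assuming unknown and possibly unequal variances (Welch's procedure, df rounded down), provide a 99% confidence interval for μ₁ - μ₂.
(-14.30, 2.30)

Difference: x̄₁ - x̄₂ = -6.00
SE = √(s₁²/n₁ + s₂²/n₂) = √(10.0²/54 + 12.7²/22) = 3.0304
df = 32.14 → 32 (Welch–Satterthwaite, rounded down)
t* = 2.738

CI: -6.00 ± 2.738 · 3.0304 = -6.00 ± 8.30 = (-14.30, 2.30)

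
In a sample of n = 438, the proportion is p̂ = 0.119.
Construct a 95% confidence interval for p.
(0.089, 0.149)

Proportion CI:
SE = √(p̂(1-p̂)/n) = √(0.119 · 0.881 / 438) = 0.01547

z* = 1.960
Margin = z* · SE = 1.960 · 0.01547 = 0.0303

CI: 0.119 ± 0.0303 = (0.089, 0.149)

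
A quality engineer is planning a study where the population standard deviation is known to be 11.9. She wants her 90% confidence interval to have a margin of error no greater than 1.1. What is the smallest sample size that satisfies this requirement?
n ≥ 317

For margin E ≤ 1.1:
n ≥ (z* · σ / E)²
n ≥ (1.645 · 11.9 / 1.1)²
n ≥ 316.69

Minimum n = 317 (rounding up)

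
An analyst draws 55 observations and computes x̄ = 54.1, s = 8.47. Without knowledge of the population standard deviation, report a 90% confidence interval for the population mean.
(52.19, 56.01)

t-interval (σ unknown):
df = n - 1 = 54
t* = 1.674 for 90% confidence

Margin of error = t* · s/√n = 1.674 · 8.47/√55 = 1.91

CI: (52.19, 56.01)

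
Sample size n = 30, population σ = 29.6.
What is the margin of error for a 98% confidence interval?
Margin of error = 12.57

Margin of error = z* · σ/√n
= 2.326 · 29.6/√30
= 2.326 · 29.6/5.4772
= 12.57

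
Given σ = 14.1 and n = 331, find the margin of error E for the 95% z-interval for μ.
Margin of error = 1.52

Margin of error = z* · σ/√n
= 1.960 · 14.1/√331
= 1.960 · 14.1/18.1934
= 1.52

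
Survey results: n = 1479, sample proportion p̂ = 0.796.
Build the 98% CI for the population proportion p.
(0.772, 0.820)

Proportion CI:
SE = √(p̂(1-p̂)/n) = √(0.796 · 0.204 / 1479) = 0.01048

z* = 2.326
Margin = z* · SE = 2.326 · 0.01048 = 0.0244

CI: 0.796 ± 0.0244 = (0.772, 0.820)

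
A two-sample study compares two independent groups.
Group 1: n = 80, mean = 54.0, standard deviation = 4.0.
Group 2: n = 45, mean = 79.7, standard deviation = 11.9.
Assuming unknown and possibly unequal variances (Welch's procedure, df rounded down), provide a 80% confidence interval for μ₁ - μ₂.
(-28.08, -23.32)

Difference: x̄₁ - x̄₂ = -25.70
SE = √(s₁²/n₁ + s₂²/n₂) = √(4.0²/80 + 11.9²/45) = 1.8295
df = 49.66 → 49 (Welch–Satterthwaite, rounded down)
t* = 1.299

CI: -25.70 ± 1.299 · 1.8295 = -25.70 ± 2.38 = (-28.08, -23.32)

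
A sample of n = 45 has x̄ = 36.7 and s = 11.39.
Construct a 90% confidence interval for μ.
(33.85, 39.55)

t-interval (σ unknown):
df = n - 1 = 44
t* = 1.680 for 90% confidence

Margin of error = t* · s/√n = 1.680 · 11.39/√45 = 2.85

CI: (33.85, 39.55)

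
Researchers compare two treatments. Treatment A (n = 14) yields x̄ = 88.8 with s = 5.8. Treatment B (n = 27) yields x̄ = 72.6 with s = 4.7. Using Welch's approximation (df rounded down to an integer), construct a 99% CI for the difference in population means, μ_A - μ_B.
(11.14, 21.26)

Difference: x̄₁ - x̄₂ = 16.20
SE = √(s₁²/n₁ + s₂²/n₂) = √(5.8²/14 + 4.7²/27) = 1.7947
df = 22.08 → 22 (Welch–Satterthwaite, rounded down)
t* = 2.819

CI: 16.20 ± 2.819 · 1.7947 = 16.20 ± 5.06 = (11.14, 21.26)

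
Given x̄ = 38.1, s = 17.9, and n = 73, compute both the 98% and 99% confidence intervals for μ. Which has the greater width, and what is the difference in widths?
99% CI is wider by 1.12

df = 72
98% CI: t* = 2.379, (33.12, 43.08), width = 2 · t* · s/√n = 9.97
99% CI: t* = 2.646, (32.56, 43.64), width = 2 · t* · s/√n = 11.09

The 99% CI is wider by 11.09 - 9.97 = 1.12.
Higher confidence requires a wider interval.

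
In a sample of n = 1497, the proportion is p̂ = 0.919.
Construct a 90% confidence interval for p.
(0.907, 0.931)

Proportion CI:
SE = √(p̂(1-p̂)/n) = √(0.919 · 0.081 / 1497) = 0.00705

z* = 1.645
Margin = z* · SE = 1.645 · 0.00705 = 0.0116

CI: 0.919 ± 0.0116 = (0.907, 0.931)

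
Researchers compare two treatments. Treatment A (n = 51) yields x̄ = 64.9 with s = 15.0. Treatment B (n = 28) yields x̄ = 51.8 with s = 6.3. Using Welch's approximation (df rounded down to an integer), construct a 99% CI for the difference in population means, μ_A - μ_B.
(6.71, 19.49)

Difference: x̄₁ - x̄₂ = 13.10
SE = √(s₁²/n₁ + s₂²/n₂) = √(15.0²/51 + 6.3²/28) = 2.4144
df = 73.28 → 73 (Welch–Satterthwaite, rounded down)
t* = 2.645

CI: 13.10 ± 2.645 · 2.4144 = 13.10 ± 6.39 = (6.71, 19.49)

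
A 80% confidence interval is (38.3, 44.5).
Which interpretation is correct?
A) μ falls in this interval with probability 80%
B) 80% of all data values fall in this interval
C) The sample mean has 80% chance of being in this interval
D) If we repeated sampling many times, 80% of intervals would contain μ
D

A) Wrong — μ is fixed; the randomness lives in the interval, not in μ.
B) Wrong — a CI is about the parameter μ, not individual data values.
C) Wrong — x̄ is observed and sits in the interval by construction.
D) Correct — this is the frequentist long-run coverage interpretation.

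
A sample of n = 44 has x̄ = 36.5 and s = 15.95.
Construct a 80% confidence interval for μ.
(33.37, 39.63)

t-interval (σ unknown):
df = n - 1 = 43
t* = 1.302 for 80% confidence

Margin of error = t* · s/√n = 1.302 · 15.95/√44 = 3.13

CI: (33.37, 39.63)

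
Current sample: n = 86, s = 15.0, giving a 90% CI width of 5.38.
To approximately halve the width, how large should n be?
n ≈ 344

CI width ∝ 1/√n
To reduce width by factor 2, need √n to grow by 2 → need 2² = 4 times as many samples.

Current: n = 86, width = 5.38
New: n = 344, width ≈ 2.67

Width reduced by factor of 5.38/2.67 = 2.01.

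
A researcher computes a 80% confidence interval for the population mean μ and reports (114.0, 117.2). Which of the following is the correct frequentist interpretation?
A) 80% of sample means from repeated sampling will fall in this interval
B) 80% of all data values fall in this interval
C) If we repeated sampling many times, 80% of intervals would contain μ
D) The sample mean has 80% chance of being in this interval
C

A) Wrong — coverage applies to intervals containing μ, not to future x̄ values.
B) Wrong — a CI is about the parameter μ, not individual data values.
C) Correct — this is the frequentist long-run coverage interpretation.
D) Wrong — x̄ is observed and sits in the interval by construction.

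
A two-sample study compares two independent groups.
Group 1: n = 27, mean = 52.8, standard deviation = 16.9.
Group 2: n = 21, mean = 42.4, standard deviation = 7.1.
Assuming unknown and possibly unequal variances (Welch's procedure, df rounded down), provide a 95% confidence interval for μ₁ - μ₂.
(3.09, 17.71)

Difference: x̄₁ - x̄₂ = 10.40
SE = √(s₁²/n₁ + s₂²/n₂) = √(16.9²/27 + 7.1²/21) = 3.6026
df = 36.68 → 36 (Welch–Satterthwaite, rounded down)
t* = 2.028

CI: 10.40 ± 2.028 · 3.6026 = 10.40 ± 7.31 = (3.09, 17.71)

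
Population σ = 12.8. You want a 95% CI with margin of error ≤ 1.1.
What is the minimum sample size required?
n ≥ 521

For margin E ≤ 1.1:
n ≥ (z* · σ / E)²
n ≥ (1.960 · 12.8 / 1.1)²
n ≥ 520.17

Minimum n = 521 (rounding up)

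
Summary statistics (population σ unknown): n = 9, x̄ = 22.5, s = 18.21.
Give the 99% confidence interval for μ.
(2.14, 42.86)

t-interval (σ unknown):
df = n - 1 = 8
t* = 3.355 for 99% confidence

Margin of error = t* · s/√n = 3.355 · 18.21/√9 = 20.36

CI: (2.14, 42.86)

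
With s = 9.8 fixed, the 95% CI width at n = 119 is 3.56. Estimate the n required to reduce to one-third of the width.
n ≈ 1071

CI width ∝ 1/√n
To reduce width by factor 3, need √n to grow by 3 → need 3² = 9 times as many samples.

Current: n = 119, width = 3.56
New: n = 1071, width ≈ 1.18

Width reduced by factor of 3.56/1.18 = 3.02.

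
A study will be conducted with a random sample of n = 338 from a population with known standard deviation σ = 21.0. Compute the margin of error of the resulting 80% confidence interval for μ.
Margin of error = 1.46

Margin of error = z* · σ/√n
= 1.282 · 21.0/√338
= 1.282 · 21.0/18.3848
= 1.46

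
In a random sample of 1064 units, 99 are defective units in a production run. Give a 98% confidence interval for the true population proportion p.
(0.072, 0.114)

Proportion CI:
p̂ = 99/1064 = 0.09305
SE = √(p̂(1-p̂)/n) = √(0.09305 · 0.90695 / 1064) = 0.00891

z* = 2.326
Margin = z* · SE = 2.326 · 0.00891 = 0.0207

CI: 0.09305 ± 0.0207 = (0.072, 0.114)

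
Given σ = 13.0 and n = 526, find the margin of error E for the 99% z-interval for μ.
Margin of error = 1.46

Margin of error = z* · σ/√n
= 2.576 · 13.0/√526
= 2.576 · 13.0/22.9347
= 1.46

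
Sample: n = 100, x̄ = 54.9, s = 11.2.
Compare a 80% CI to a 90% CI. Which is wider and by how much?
90% CI is wider by 0.83

df = 99
80% CI: t* = 1.290, (53.46, 56.34), width = 2 · t* · s/√n = 2.89
90% CI: t* = 1.660, (53.04, 56.76), width = 2 · t* · s/√n = 3.72

The 90% CI is wider by 3.72 - 2.89 = 0.83.
Higher confidence requires a wider interval.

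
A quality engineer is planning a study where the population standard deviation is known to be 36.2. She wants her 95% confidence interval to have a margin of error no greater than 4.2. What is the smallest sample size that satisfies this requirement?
n ≥ 286

For margin E ≤ 4.2:
n ≥ (z* · σ / E)²
n ≥ (1.960 · 36.2 / 4.2)²
n ≥ 285.38

Minimum n = 286 (rounding up)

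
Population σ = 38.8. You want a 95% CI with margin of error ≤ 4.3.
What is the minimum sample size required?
n ≥ 313

For margin E ≤ 4.3:
n ≥ (z* · σ / E)²
n ≥ (1.960 · 38.8 / 4.3)²
n ≥ 312.78

Minimum n = 313 (rounding up)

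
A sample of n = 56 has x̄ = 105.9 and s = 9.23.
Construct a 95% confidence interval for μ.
(103.43, 108.37)

t-interval (σ unknown):
df = n - 1 = 55
t* = 2.004 for 95% confidence

Margin of error = t* · s/√n = 2.004 · 9.23/√56 = 2.47

CI: (103.43, 108.37)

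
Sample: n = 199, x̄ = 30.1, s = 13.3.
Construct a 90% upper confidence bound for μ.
μ ≤ 31.31

Upper bound (one-sided):
t* = 1.286 (one-sided for 90%)
Upper bound = x̄ + t* · s/√n = 30.1 + 1.286 · 13.3/√199 = 31.31

We are 90% confident that μ ≤ 31.31.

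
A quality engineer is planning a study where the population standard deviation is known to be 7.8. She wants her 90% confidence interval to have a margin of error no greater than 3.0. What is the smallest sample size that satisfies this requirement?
n ≥ 19

For margin E ≤ 3.0:
n ≥ (z* · σ / E)²
n ≥ (1.645 · 7.8 / 3.0)²
n ≥ 18.29

Minimum n = 19 (rounding up)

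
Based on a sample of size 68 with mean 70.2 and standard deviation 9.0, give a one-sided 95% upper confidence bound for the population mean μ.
μ ≤ 72.02

Upper bound (one-sided):
t* = 1.668 (one-sided for 95%)
Upper bound = x̄ + t* · s/√n = 70.2 + 1.668 · 9.0/√68 = 72.02

We are 95% confident that μ ≤ 72.02.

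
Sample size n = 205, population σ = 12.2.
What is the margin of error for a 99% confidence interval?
Margin of error = 2.19

Margin of error = z* · σ/√n
= 2.576 · 12.2/√205
= 2.576 · 12.2/14.3178
= 2.19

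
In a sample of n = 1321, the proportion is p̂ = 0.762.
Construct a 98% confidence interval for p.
(0.735, 0.789)

Proportion CI:
SE = √(p̂(1-p̂)/n) = √(0.762 · 0.238 / 1321) = 0.01172

z* = 2.326
Margin = z* · SE = 2.326 · 0.01172 = 0.0273

CI: 0.762 ± 0.0273 = (0.735, 0.789)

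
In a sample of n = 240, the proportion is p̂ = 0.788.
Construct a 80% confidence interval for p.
(0.754, 0.822)

Proportion CI:
SE = √(p̂(1-p̂)/n) = √(0.788 · 0.212 / 240) = 0.02638

z* = 1.282
Margin = z* · SE = 1.282 · 0.02638 = 0.0338

CI: 0.788 ± 0.0338 = (0.754, 0.822)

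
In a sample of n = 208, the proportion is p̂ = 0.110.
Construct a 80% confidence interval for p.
(0.082, 0.138)

Proportion CI:
SE = √(p̂(1-p̂)/n) = √(0.110 · 0.890 / 208) = 0.02170

z* = 1.282
Margin = z* · SE = 1.282 · 0.02170 = 0.0278

CI: 0.110 ± 0.0278 = (0.082, 0.138)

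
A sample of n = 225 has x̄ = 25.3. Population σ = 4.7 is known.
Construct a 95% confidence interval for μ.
(24.69, 25.91)

z-interval (σ known):
z* = 1.960 for 95% confidence

Margin of error = z* · σ/√n = 1.960 · 4.7/√225 = 0.61

CI: (25.3 - 0.61, 25.3 + 0.61) = (24.69, 25.91)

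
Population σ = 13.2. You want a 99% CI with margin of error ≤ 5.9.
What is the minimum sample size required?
n ≥ 34

For margin E ≤ 5.9:
n ≥ (z* · σ / E)²
n ≥ (2.576 · 13.2 / 5.9)²
n ≥ 33.22

Minimum n = 34 (rounding up)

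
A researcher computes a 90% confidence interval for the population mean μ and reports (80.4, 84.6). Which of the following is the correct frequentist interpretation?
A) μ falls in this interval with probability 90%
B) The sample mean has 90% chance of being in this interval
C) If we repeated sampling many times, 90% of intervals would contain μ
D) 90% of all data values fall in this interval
C

A) Wrong — μ is fixed; the randomness lives in the interval, not in μ.
B) Wrong — x̄ is observed and sits in the interval by construction.
C) Correct — this is the frequentist long-run coverage interpretation.
D) Wrong — a CI is about the parameter μ, not individual data values.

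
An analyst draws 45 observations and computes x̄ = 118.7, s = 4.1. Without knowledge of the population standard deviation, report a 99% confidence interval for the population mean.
(117.05, 120.35)

t-interval (σ unknown):
df = n - 1 = 44
t* = 2.692 for 99% confidence

Margin of error = t* · s/√n = 2.692 · 4.1/√45 = 1.65

CI: (117.05, 120.35)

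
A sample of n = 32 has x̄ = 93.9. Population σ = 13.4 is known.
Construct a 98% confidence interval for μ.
(88.39, 99.41)

z-interval (σ known):
z* = 2.326 for 98% confidence

Margin of error = z* · σ/√n = 2.326 · 13.4/√32 = 5.51

CI: (93.9 - 5.51, 93.9 + 5.51) = (88.39, 99.41)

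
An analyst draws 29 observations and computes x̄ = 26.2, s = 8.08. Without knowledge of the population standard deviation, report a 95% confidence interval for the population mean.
(23.13, 29.27)

t-interval (σ unknown):
df = n - 1 = 28
t* = 2.048 for 95% confidence

Margin of error = t* · s/√n = 2.048 · 8.08/√29 = 3.07

CI: (23.13, 29.27)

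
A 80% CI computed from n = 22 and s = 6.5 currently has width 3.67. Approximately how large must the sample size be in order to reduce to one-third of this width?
n ≈ 198

CI width ∝ 1/√n
To reduce width by factor 3, need √n to grow by 3 → need 3² = 9 times as many samples.

Current: n = 22, width = 3.67
New: n = 198, width ≈ 1.19

Width reduced by factor of 3.67/1.19 = 3.08.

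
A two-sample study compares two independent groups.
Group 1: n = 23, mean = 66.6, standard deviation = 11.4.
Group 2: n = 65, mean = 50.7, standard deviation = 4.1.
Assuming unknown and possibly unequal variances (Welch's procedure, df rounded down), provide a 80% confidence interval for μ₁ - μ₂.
(12.70, 19.10)

Difference: x̄₁ - x̄₂ = 15.90
SE = √(s₁²/n₁ + s₂²/n₂) = √(11.4²/23 + 4.1²/65) = 2.4309
df = 24.04 → 24 (Welch–Satterthwaite, rounded down)
t* = 1.318

CI: 15.90 ± 1.318 · 2.4309 = 15.90 ± 3.20 = (12.70, 19.10)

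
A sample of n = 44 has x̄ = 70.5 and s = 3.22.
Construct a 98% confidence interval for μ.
(69.33, 71.67)

t-interval (σ unknown):
df = n - 1 = 43
t* = 2.416 for 98% confidence

Margin of error = t* · s/√n = 2.416 · 3.22/√44 = 1.17

CI: (69.33, 71.67)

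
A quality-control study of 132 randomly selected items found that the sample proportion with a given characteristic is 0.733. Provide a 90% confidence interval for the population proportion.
(0.670, 0.796)

Proportion CI:
SE = √(p̂(1-p̂)/n) = √(0.733 · 0.267 / 132) = 0.03851

z* = 1.645
Margin = z* · SE = 1.645 · 0.03851 = 0.0633

CI: 0.733 ± 0.0633 = (0.670, 0.796)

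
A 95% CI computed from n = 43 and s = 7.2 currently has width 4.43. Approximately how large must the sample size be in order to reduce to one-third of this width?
n ≈ 387

CI width ∝ 1/√n
To reduce width by factor 3, need √n to grow by 3 → need 3² = 9 times as many samples.

Current: n = 43, width = 4.43
New: n = 387, width ≈ 1.44

Width reduced by factor of 4.43/1.44 = 3.08.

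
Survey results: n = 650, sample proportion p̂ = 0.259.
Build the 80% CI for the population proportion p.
(0.237, 0.281)

Proportion CI:
SE = √(p̂(1-p̂)/n) = √(0.259 · 0.741 / 650) = 0.01718

z* = 1.282
Margin = z* · SE = 1.282 · 0.01718 = 0.0220

CI: 0.259 ± 0.0220 = (0.237, 0.281)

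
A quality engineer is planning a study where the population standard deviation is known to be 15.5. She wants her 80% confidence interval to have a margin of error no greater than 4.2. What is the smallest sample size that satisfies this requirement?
n ≥ 23

For margin E ≤ 4.2:
n ≥ (z* · σ / E)²
n ≥ (1.282 · 15.5 / 4.2)²
n ≥ 22.38

Minimum n = 23 (rounding up)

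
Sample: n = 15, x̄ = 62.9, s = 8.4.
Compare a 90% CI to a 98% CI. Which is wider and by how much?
98% CI is wider by 3.74

df = 14
90% CI: t* = 1.761, (59.08, 66.72), width = 2 · t* · s/√n = 7.64
98% CI: t* = 2.624, (57.21, 68.59), width = 2 · t* · s/√n = 11.38

The 98% CI is wider by 11.38 - 7.64 = 3.74.
Higher confidence requires a wider interval.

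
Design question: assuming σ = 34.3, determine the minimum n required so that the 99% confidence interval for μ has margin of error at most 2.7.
n ≥ 1071

For margin E ≤ 2.7:
n ≥ (z* · σ / E)²
n ≥ (2.576 · 34.3 / 2.7)²
n ≥ 1070.91

Minimum n = 1071 (rounding up)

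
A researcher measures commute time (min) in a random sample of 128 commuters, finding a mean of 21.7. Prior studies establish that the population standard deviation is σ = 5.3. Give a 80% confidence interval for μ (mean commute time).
(21.10, 22.30)

z-interval (σ known):
z* = 1.282 for 80% confidence

Margin of error = z* · σ/√n = 1.282 · 5.3/√128 = 0.60

CI: (21.7 - 0.60, 21.7 + 0.60) = (21.10, 22.30)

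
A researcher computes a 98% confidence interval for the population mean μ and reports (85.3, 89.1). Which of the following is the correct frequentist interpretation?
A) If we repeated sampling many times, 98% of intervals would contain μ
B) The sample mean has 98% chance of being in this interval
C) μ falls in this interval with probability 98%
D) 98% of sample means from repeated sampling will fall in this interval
A

A) Correct — this is the frequentist long-run coverage interpretation.
B) Wrong — x̄ is observed and sits in the interval by construction.
C) Wrong — μ is fixed; the randomness lives in the interval, not in μ.
D) Wrong — coverage applies to intervals containing μ, not to future x̄ values.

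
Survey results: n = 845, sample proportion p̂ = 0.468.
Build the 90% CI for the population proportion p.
(0.440, 0.496)

Proportion CI:
SE = √(p̂(1-p̂)/n) = √(0.468 · 0.532 / 845) = 0.01717

z* = 1.645
Margin = z* · SE = 1.645 · 0.01717 = 0.0282

CI: 0.468 ± 0.0282 = (0.440, 0.496)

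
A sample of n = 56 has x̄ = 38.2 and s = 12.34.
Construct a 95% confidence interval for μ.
(34.90, 41.50)

t-interval (σ unknown):
df = n - 1 = 55
t* = 2.004 for 95% confidence

Margin of error = t* · s/√n = 2.004 · 12.34/√56 = 3.30

CI: (34.90, 41.50)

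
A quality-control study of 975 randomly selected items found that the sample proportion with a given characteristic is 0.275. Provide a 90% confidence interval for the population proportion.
(0.251, 0.299)

Proportion CI:
SE = √(p̂(1-p̂)/n) = √(0.275 · 0.725 / 975) = 0.01430

z* = 1.645
Margin = z* · SE = 1.645 · 0.01430 = 0.0235

CI: 0.275 ± 0.0235 = (0.251, 0.299)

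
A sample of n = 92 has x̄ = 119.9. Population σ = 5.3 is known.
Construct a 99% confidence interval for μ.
(118.48, 121.32)

z-interval (σ known):
z* = 2.576 for 99% confidence

Margin of error = z* · σ/√n = 2.576 · 5.3/√92 = 1.42

CI: (119.9 - 1.42, 119.9 + 1.42) = (118.48, 121.32)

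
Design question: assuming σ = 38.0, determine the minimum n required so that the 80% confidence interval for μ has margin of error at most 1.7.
n ≥ 822

For margin E ≤ 1.7:
n ≥ (z* · σ / E)²
n ≥ (1.282 · 38.0 / 1.7)²
n ≥ 821.19

Minimum n = 822 (rounding up)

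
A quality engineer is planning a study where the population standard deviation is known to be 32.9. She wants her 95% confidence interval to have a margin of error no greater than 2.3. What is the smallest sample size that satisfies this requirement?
n ≥ 787

For margin E ≤ 2.3:
n ≥ (z* · σ / E)²
n ≥ (1.960 · 32.9 / 2.3)²
n ≥ 786.05

Minimum n = 787 (rounding up)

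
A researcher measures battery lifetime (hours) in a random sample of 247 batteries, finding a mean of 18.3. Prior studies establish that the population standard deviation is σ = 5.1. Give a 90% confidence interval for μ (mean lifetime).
(17.77, 18.83)

z-interval (σ known):
z* = 1.645 for 90% confidence

Margin of error = z* · σ/√n = 1.645 · 5.1/√247 = 0.53

CI: (18.3 - 0.53, 18.3 + 0.53) = (17.77, 18.83)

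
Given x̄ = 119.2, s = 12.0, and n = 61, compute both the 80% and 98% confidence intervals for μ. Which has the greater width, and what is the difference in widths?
98% CI is wider by 3.36

df = 60
80% CI: t* = 1.296, (117.21, 121.19), width = 2 · t* · s/√n = 3.98
98% CI: t* = 2.390, (115.53, 122.87), width = 2 · t* · s/√n = 7.34

The 98% CI is wider by 7.34 - 3.98 = 3.36.
Higher confidence requires a wider interval.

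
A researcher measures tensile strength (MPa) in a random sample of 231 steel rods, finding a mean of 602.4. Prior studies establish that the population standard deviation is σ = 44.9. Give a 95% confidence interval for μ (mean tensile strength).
(596.61, 608.19)

z-interval (σ known):
z* = 1.960 for 95% confidence

Margin of error = z* · σ/√n = 1.960 · 44.9/√231 = 5.79

CI: (602.4 - 5.79, 602.4 + 5.79) = (596.61, 608.19)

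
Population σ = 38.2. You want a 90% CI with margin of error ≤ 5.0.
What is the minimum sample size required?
n ≥ 158

For margin E ≤ 5.0:
n ≥ (z* · σ / E)²
n ≥ (1.645 · 38.2 / 5.0)²
n ≥ 157.95

Minimum n = 158 (rounding up)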